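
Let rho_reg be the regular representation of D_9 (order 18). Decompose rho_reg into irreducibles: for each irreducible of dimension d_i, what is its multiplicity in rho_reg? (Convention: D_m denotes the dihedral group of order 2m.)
Each irreducible V_i of dimension d_i appears with multiplicity d_i, i.e. rho_reg = (direct sum over all irreducibles V_i) d_i V_i. The irreducible dimensions for D_9 are 1, 1, 2, 2, 2, 2: 2 irreducibles of dimension 1, each with multiplicity 1; 4 irreducibles of dimension 2, each with multiplicity 2. Total dimension 2*1*1 + 4*2*2 = 18 = |G|.

Explanation: General theorem: in the regular representation of a finite group G, each irreducible appears with multiplicity equal to its dimension. Check: dim(rho_reg) = sum d_i^2 = 1 + 1 + 4 + 4 + 4 + 4 = 18 = |G|.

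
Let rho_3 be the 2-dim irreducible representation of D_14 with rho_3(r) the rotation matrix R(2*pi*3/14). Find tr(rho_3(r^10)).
chi_{rho_3}(r^10) = 2*cos(2*pi*3*10/14) = 2*cos(30*pi/7)

Argument: rho_3(r^10) is rotation by angle 2*pi*3*10/14, whose trace is 2*cos(2*pi*3*10/14) = 2*cos(30*pi/7).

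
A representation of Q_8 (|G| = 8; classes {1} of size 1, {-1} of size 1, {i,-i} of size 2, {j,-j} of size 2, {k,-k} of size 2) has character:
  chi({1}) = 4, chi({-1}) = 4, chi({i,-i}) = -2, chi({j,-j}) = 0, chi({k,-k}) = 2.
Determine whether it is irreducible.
Not irreducible (reducible): <chi, chi> = 6 > 1.

<chi, chi> = (1/|G|) sum_C |C| * |chi(C)|^2 = (1/8)[1*|4|^2 + 1*|4|^2 + 2*|-2|^2 + 2*|0|^2 + 2*|2|^2]
  = (1/8)[(16) + (16) + (8) + (0) + (8)] = 48/8 = 6.
A character is irreducible iff <chi, chi> = 1, so this representation is reducible.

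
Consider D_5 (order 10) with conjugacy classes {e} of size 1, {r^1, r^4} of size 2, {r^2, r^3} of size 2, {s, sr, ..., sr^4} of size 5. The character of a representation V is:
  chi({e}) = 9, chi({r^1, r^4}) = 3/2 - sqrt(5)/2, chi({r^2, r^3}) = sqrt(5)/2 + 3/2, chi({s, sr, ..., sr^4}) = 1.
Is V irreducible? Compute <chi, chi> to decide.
Not irreducible (reducible): <chi, chi> = 10 > 1.

<chi, chi> = (1/|G|) sum_C |C| * |chi(C)|^2 = (1/10)[1*|9|^2 + 2*|3/2 - sqrt(5)/2|^2 + 2*|sqrt(5)/2 + 3/2|^2 + 5*|1|^2]
  = (1/10)[(81) + (7 - 3*sqrt(5)) + (3*sqrt(5) + 7) + (5)] = 100/10 = 10.
A character is irreducible iff <chi, chi> = 1, so this representation is reducible.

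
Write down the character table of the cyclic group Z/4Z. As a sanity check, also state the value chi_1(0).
Character table of Z/4Z (irreps indexed chi_0,...,chi_3 with chi_k(m) = zeta_4^(k*m), zeta_4 = exp(2*pi*i/4)):
  irrep \ class  {0} (size 1)  {1} (size 1)  {2} (size 1)  {3} (size 1)
  chi_0          1             1             1             1           
  chi_1          1             I             -1            -I          
  chi_2          1             -1            1             -1          
  chi_3          1             -I            -1            I           

Spot check: chi_1(0) = zeta_4^(1*0) = zeta_4^0 = 1.

Solution. Z/4Z is abelian, so all 4 irreducible complex representations are 1-dimensional. They are given by chi_k(m) = zeta_4^(k*m) for k = 0,...,3. Row orthogonality: sum_m chi_k(m) conj(chi_l(m)) = 4 * [k = l].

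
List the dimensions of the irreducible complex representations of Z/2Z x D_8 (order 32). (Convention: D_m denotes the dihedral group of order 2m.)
Dimensions: 1, 1, 1, 1, 1, 1, 1, 1, 2, 2, 2, 2, 2, 2

Working: There are 14 irreducibles (= number of conjugacy classes). Their dimensions d_i satisfy sum d_i^2 = |G| = 32: 1 + 1 + 1 + 1 + 1 + 1 + 1 + 1 + 4 + 4 + 4 + 4 + 4 + 4 = 32. (For the product with Z/2Z: each of the 2 1-dim characters of Z/2Z tensors with each irrep of D_8, giving 2 copies of each D_8-dimension.)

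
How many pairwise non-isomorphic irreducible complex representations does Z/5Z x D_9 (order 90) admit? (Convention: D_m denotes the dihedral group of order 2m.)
30

Working: The number of irreducible complex representations of a finite group equals its number of conjugacy classes. For a direct product, #classes(G x H) = #classes(G) * #classes(H). Z/5Z has 5 classes (abelian), D_9 has 6 classes, so 5 * 6 = 30, so Z/5Z x D_9 (order 90) has exactly 30 irreducible complex representations.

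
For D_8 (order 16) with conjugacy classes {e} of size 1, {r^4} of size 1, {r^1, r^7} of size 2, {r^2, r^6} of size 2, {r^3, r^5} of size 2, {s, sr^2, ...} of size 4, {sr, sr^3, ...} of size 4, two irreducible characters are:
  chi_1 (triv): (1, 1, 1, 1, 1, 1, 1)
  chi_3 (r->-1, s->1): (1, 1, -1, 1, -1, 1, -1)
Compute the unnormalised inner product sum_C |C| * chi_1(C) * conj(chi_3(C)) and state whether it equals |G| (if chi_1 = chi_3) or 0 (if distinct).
Sum = 0; so <chi_1, chi_3> = 0 (distinct irreducibles are orthogonal).

Justification: Compute term by term over conjugacy classes (|C| * chi_1(C) * conj(chi_3(C))):
  1*(1)*conj(1) + 1*(1)*conj(1) + 2*(1)*conj(-1) + 2*(1)*conj(1) + 2*(1)*conj(-1) + 4*(1)*conj(1) + 4*(1)*conj(-1)
  = (1) + (1) + (-2) + (2) + (-2) + (4) + (-4)
  = 0.
Dividing by |G| = 16 gives 0/16 = 0, matching the row-orthogonality relation <chi_1, chi_3> = [chi_1 = chi_3].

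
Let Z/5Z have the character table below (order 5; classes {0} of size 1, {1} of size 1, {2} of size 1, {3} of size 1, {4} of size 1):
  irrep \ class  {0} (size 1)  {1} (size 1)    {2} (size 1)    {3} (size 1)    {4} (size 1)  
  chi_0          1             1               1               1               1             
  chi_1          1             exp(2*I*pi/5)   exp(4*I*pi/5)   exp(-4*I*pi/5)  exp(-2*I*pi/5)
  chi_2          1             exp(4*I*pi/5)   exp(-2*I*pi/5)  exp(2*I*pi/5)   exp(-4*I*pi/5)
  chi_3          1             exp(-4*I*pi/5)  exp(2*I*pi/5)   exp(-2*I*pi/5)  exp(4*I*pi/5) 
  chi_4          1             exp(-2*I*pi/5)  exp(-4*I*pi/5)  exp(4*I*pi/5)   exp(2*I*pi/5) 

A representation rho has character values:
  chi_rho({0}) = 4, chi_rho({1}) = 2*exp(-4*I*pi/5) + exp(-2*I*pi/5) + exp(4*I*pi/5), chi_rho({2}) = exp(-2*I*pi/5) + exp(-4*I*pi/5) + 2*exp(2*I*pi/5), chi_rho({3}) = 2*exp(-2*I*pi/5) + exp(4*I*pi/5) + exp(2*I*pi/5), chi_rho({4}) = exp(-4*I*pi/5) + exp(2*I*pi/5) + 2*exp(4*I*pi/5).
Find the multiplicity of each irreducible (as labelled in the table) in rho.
Multiplicities: chi_0: 0, chi_1: 0, chi_2: 1, chi_3: 2, chi_4: 1.

Explanation: Use <chi_rho, chi> = (1/|G|) sum_C |C| * chi_rho(C) * conj(chi(C)) with |G| = 5 for each irreducible chi in the table:
  <chi_rho, chi_0> = (1/5)[1*(4)*conj(1) + 1*(2*exp(-4*I*pi/5) + exp(-2*I*pi/5) + exp(4*I*pi/5))*conj(1) + 1*(exp(-2*I*pi/5) + exp(-4*I*pi/5) + 2*exp(2*I*pi/5))*conj(1) + 1*(2*exp(-2*I*pi/5) + exp(4*I*pi/5) + exp(2*I*pi/5))*conj(1) + 1*(exp(-4*I*pi/5) + exp(2*I*pi/5) + 2*exp(4*I*pi/5))*conj(1)]
      = (1/5)[(4) + (2*exp(-4*I*pi/5) + exp(-2*I*pi/5) + exp(4*I*pi/5)) + (exp(-2*I*pi/5) + exp(-4*I*pi/5) + 2*exp(2*I*pi/5)) + (2*exp(-2*I*pi/5) + exp(4*I*pi/5) + exp(2*I*pi/5)) + (exp(-4*I*pi/5) + exp(2*I*pi/5) + 2*exp(4*I*pi/5))] = 0/5 = 0
  <chi_rho, chi_1> = (1/5)[1*(4)*conj(1) + 1*(2*exp(-4*I*pi/5) + exp(-2*I*pi/5) + exp(4*I*pi/5))*conj(exp(2*I*pi/5)) + 1*(exp(-2*I*pi/5) + exp(-4*I*pi/5) + 2*exp(2*I*pi/5))*conj(exp(4*I*pi/5)) + 1*(2*exp(-2*I*pi/5) + exp(4*I*pi/5) + exp(2*I*pi/5))*conj(exp(-4*I*pi/5)) + 1*(exp(-4*I*pi/5) + exp(2*I*pi/5) + 2*exp(4*I*pi/5))*conj(exp(-2*I*pi/5))]
      = (1/5)[(4) + (exp(-4*I*pi/5) + exp(2*I*pi/5) + 2*exp(4*I*pi/5)) + (2*exp(-2*I*pi/5) + exp(4*I*pi/5) + exp(2*I*pi/5)) + (exp(-2*I*pi/5) + exp(-4*I*pi/5) + 2*exp(2*I*pi/5)) + (2*exp(-4*I*pi/5) + exp(-2*I*pi/5) + exp(4*I*pi/5))] = 0/5 = 0
  <chi_rho, chi_2> = (1/5)[1*(4)*conj(1) + 1*(2*exp(-4*I*pi/5) + exp(-2*I*pi/5) + exp(4*I*pi/5))*conj(exp(4*I*pi/5)) + 1*(exp(-2*I*pi/5) + exp(-4*I*pi/5) + 2*exp(2*I*pi/5))*conj(exp(-2*I*pi/5)) + 1*(2*exp(-2*I*pi/5) + exp(4*I*pi/5) + exp(2*I*pi/5))*conj(exp(2*I*pi/5)) + 1*(exp(-4*I*pi/5) + exp(2*I*pi/5) + 2*exp(4*I*pi/5))*conj(exp(-4*I*pi/5))]
      = (1/5)[(4) + (1 + exp(4*I*pi/5) + 2*exp(2*I*pi/5)) + (1 + exp(-2*I*pi/5) + 2*exp(4*I*pi/5)) + (1 + 2*exp(-4*I*pi/5) + exp(2*I*pi/5)) + (1 + 2*exp(-2*I*pi/5) + exp(-4*I*pi/5))] = 5/5 = 1
  <chi_rho, chi_3> = (1/5)[1*(4)*conj(1) + 1*(2*exp(-4*I*pi/5) + exp(-2*I*pi/5) + exp(4*I*pi/5))*conj(exp(-4*I*pi/5)) + 1*(exp(-2*I*pi/5) + exp(-4*I*pi/5) + 2*exp(2*I*pi/5))*conj(exp(2*I*pi/5)) + 1*(2*exp(-2*I*pi/5) + exp(4*I*pi/5) + exp(2*I*pi/5))*conj(exp(-2*I*pi/5)) + 1*(exp(-4*I*pi/5) + exp(2*I*pi/5) + 2*exp(4*I*pi/5))*conj(exp(4*I*pi/5))]
      = (1/5)[(4) + (2 + exp(-2*I*pi/5) + exp(2*I*pi/5)) + (2 + exp(-4*I*pi/5) + exp(4*I*pi/5)) + (2 + exp(-4*I*pi/5) + exp(4*I*pi/5)) + (2 + exp(-2*I*pi/5) + exp(2*I*pi/5))] = 10/5 = 2
  <chi_rho, chi_4> = (1/5)[1*(4)*conj(1) + 1*(2*exp(-4*I*pi/5) + exp(-2*I*pi/5) + exp(4*I*pi/5))*conj(exp(-2*I*pi/5)) + 1*(exp(-2*I*pi/5) + exp(-4*I*pi/5) + 2*exp(2*I*pi/5))*conj(exp(-4*I*pi/5)) + 1*(2*exp(-2*I*pi/5) + exp(4*I*pi/5) + exp(2*I*pi/5))*conj(exp(4*I*pi/5)) + 1*(exp(-4*I*pi/5) + exp(2*I*pi/5) + 2*exp(4*I*pi/5))*conj(exp(2*I*pi/5))]
      = (1/5)[(4) + (1 + 2*exp(-2*I*pi/5) + exp(-4*I*pi/5)) + (1 + 2*exp(-4*I*pi/5) + exp(2*I*pi/5)) + (1 + exp(-2*I*pi/5) + 2*exp(4*I*pi/5)) + (1 + exp(4*I*pi/5) + 2*exp(2*I*pi/5))] = 5/5 = 1
(Exp terms are combined using exp(i*s)*conj(exp(i*t)) = exp(i*(s-t)), and sums of them are collapsed using the identity that for every m > 1 the m distinct m-th roots of unity sum to 0, e.g. 1 + exp(2*I*pi/3) + exp(-2*I*pi/3) = 0.)
Dimension check: dim(rho) = sum (mult * dim) = 0*1 + 0*1 + 1*1 + 2*1 + 1*1 = 4 = chi_rho(e) = 4.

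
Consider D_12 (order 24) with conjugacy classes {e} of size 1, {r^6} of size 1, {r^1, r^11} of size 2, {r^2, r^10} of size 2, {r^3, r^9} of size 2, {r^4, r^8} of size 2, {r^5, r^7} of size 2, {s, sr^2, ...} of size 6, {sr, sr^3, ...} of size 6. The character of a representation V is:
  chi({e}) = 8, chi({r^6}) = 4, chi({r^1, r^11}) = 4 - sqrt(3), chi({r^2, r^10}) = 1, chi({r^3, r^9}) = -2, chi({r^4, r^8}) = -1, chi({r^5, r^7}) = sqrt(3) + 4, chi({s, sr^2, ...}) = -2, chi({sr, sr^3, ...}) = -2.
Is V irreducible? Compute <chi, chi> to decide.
Not irreducible (reducible): <chi, chi> = 9 > 1.

Solution. <chi, chi> = (1/|G|) sum_C |C| * |chi(C)|^2 = (1/24)[1*|8|^2 + 1*|4|^2 + 2*|4 - sqrt(3)|^2 + 2*|1|^2 + 2*|-2|^2 + 2*|-1|^2 + 2*|sqrt(3) + 4|^2 + 6*|-2|^2 + 6*|-2|^2]
  = (1/24)[(64) + (16) + (38 - 16*sqrt(3)) + (2) + (8) + (2) + (16*sqrt(3) + 38) + (24) + (24)] = 216/24 = 9.
A character is irreducible iff <chi, chi> = 1, so this representation is reducible.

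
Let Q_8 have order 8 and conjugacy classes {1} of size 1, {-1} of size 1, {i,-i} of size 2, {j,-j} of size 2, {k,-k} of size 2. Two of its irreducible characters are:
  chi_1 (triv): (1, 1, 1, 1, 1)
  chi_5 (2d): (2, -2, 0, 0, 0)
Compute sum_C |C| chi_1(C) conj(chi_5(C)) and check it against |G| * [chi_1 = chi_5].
Sum = 0; so <chi_1, chi_5> = 0 (distinct irreducibles are orthogonal).

Compute term by term over conjugacy classes (|C| * chi_1(C) * conj(chi_5(C))):
  1*(1)*conj(2) + 1*(1)*conj(-2) + 2*(1)*conj(0) + 2*(1)*conj(0) + 2*(1)*conj(0)
  = (2) + (-2) + (0) + (0) + (0)
  = 0.
Dividing by |G| = 8 gives 0/8 = 0, matching the row-orthogonality relation <chi_1, chi_5> = [chi_1 = chi_5].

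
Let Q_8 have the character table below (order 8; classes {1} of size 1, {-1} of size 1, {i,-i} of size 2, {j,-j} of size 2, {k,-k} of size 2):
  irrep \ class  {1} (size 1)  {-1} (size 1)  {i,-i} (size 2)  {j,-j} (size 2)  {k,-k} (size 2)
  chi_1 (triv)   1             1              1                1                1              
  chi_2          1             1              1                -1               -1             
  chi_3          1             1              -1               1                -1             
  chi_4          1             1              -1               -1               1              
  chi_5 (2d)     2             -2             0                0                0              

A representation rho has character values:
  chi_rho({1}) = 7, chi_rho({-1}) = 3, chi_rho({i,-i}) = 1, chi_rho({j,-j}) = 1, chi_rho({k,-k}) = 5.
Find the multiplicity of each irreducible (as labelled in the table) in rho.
Multiplicities: chi_1: 3, chi_2: 0, chi_3: 0, chi_4: 2, chi_5: 1.

Working: Use <chi_rho, chi> = (1/|G|) sum_C |C| * chi_rho(C) * conj(chi(C)) with |G| = 8 for each irreducible chi in the table:
  <chi_rho, chi_1> = (1/8)[1*(7)*conj(1) + 1*(3)*conj(1) + 2*(1)*conj(1) + 2*(1)*conj(1) + 2*(5)*conj(1)]
      = (1/8)[(7) + (3) + (2) + (2) + (10)] = 24/8 = 3
  <chi_rho, chi_2> = (1/8)[1*(7)*conj(1) + 1*(3)*conj(1) + 2*(1)*conj(1) + 2*(1)*conj(-1) + 2*(5)*conj(-1)]
      = (1/8)[(7) + (3) + (2) + (-2) + (-10)] = 0/8 = 0
  <chi_rho, chi_3> = (1/8)[1*(7)*conj(1) + 1*(3)*conj(1) + 2*(1)*conj(-1) + 2*(1)*conj(1) + 2*(5)*conj(-1)]
      = (1/8)[(7) + (3) + (-2) + (2) + (-10)] = 0/8 = 0
  <chi_rho, chi_4> = (1/8)[1*(7)*conj(1) + 1*(3)*conj(1) + 2*(1)*conj(-1) + 2*(1)*conj(-1) + 2*(5)*conj(1)]
      = (1/8)[(7) + (3) + (-2) + (-2) + (10)] = 16/8 = 2
  <chi_rho, chi_5> = (1/8)[1*(7)*conj(2) + 1*(3)*conj(-2) + 2*(1)*conj(0) + 2*(1)*conj(0) + 2*(5)*conj(0)]
      = (1/8)[(14) + (-6) + (0) + (0) + (0)] = 8/8 = 1
Dimension check: dim(rho) = sum (mult * dim) = 3*1 + 0*1 + 0*1 + 2*1 + 1*2 = 7 = chi_rho(e) = 7.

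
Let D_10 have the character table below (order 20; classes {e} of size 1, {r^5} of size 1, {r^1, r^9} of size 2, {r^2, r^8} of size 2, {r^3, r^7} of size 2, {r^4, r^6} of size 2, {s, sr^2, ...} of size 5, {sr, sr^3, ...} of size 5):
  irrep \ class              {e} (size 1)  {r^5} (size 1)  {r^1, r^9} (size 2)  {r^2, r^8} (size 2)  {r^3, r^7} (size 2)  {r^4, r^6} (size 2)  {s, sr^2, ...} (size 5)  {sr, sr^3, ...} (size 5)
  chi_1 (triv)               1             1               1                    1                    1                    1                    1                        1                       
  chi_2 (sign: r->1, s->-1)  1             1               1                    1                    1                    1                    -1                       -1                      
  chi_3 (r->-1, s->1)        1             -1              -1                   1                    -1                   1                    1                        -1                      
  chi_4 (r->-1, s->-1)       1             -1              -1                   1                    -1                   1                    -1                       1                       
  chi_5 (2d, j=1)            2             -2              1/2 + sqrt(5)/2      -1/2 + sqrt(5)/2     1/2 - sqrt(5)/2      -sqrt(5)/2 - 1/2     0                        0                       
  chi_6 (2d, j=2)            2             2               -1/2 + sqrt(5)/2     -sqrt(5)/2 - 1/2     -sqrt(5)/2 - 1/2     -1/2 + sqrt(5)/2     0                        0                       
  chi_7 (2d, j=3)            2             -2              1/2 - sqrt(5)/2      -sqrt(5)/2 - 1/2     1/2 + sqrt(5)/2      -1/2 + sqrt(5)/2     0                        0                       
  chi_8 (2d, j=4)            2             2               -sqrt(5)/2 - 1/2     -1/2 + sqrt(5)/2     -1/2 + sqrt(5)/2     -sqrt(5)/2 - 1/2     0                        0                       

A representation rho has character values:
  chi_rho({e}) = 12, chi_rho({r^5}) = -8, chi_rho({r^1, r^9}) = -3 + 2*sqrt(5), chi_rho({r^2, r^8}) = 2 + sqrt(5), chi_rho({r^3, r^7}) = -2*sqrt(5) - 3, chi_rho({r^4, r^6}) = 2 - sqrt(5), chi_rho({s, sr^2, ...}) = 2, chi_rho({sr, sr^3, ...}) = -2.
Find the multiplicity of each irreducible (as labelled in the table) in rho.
Multiplicities: chi_1: 0, chi_2: 0, chi_3: 3, chi_4: 1, chi_5: 3, chi_6: 1, chi_7: 0, chi_8: 0.

Details: Use <chi_rho, chi> = (1/|G|) sum_C |C| * chi_rho(C) * conj(chi(C)) with |G| = 20 for each irreducible chi in the table:
  <chi_rho, chi_1> = (1/20)[1*(12)*conj(1) + 1*(-8)*conj(1) + 2*(-3 + 2*sqrt(5))*conj(1) + 2*(2 + sqrt(5))*conj(1) + 2*(-2*sqrt(5) - 3)*conj(1) + 2*(2 - sqrt(5))*conj(1) + 5*(2)*conj(1) + 5*(-2)*conj(1)]
      = (1/20)[(12) + (-8) + (-6 + 4*sqrt(5)) + (4 + 2*sqrt(5)) + (-4*sqrt(5) - 6) + (4 - 2*sqrt(5)) + (10) + (-10)] = 0/20 = 0
  <chi_rho, chi_2> = (1/20)[1*(12)*conj(1) + 1*(-8)*conj(1) + 2*(-3 + 2*sqrt(5))*conj(1) + 2*(2 + sqrt(5))*conj(1) + 2*(-2*sqrt(5) - 3)*conj(1) + 2*(2 - sqrt(5))*conj(1) + 5*(2)*conj(-1) + 5*(-2)*conj(-1)]
      = (1/20)[(12) + (-8) + (-6 + 4*sqrt(5)) + (4 + 2*sqrt(5)) + (-4*sqrt(5) - 6) + (4 - 2*sqrt(5)) + (-10) + (10)] = 0/20 = 0
  <chi_rho, chi_3> = (1/20)[1*(12)*conj(1) + 1*(-8)*conj(-1) + 2*(-3 + 2*sqrt(5))*conj(-1) + 2*(2 + sqrt(5))*conj(1) + 2*(-2*sqrt(5) - 3)*conj(-1) + 2*(2 - sqrt(5))*conj(1) + 5*(2)*conj(1) + 5*(-2)*conj(-1)]
      = (1/20)[(12) + (8) + (6 - 4*sqrt(5)) + (4 + 2*sqrt(5)) + (6 + 4*sqrt(5)) + (4 - 2*sqrt(5)) + (10) + (10)] = 60/20 = 3
  <chi_rho, chi_4> = (1/20)[1*(12)*conj(1) + 1*(-8)*conj(-1) + 2*(-3 + 2*sqrt(5))*conj(-1) + 2*(2 + sqrt(5))*conj(1) + 2*(-2*sqrt(5) - 3)*conj(-1) + 2*(2 - sqrt(5))*conj(1) + 5*(2)*conj(-1) + 5*(-2)*conj(1)]
      = (1/20)[(12) + (8) + (6 - 4*sqrt(5)) + (4 + 2*sqrt(5)) + (6 + 4*sqrt(5)) + (4 - 2*sqrt(5)) + (-10) + (-10)] = 20/20 = 1
  <chi_rho, chi_5> = (1/20)[1*(12)*conj(2) + 1*(-8)*conj(-2) + 2*(-3 + 2*sqrt(5))*conj(1/2 + sqrt(5)/2) + 2*(2 + sqrt(5))*conj(-1/2 + sqrt(5)/2) + 2*(-2*sqrt(5) - 3)*conj(1/2 - sqrt(5)/2) + 2*(2 - sqrt(5))*conj(-sqrt(5)/2 - 1/2) + 5*(2)*conj(0) + 5*(-2)*conj(0)]
      = (1/20)[(24) + (16) + (7 - sqrt(5)) + (sqrt(5) + 3) + (sqrt(5) + 7) + (3 - sqrt(5)) + (0) + (0)] = 60/20 = 3
  <chi_rho, chi_6> = (1/20)[1*(12)*conj(2) + 1*(-8)*conj(2) + 2*(-3 + 2*sqrt(5))*conj(-1/2 + sqrt(5)/2) + 2*(2 + sqrt(5))*conj(-sqrt(5)/2 - 1/2) + 2*(-2*sqrt(5) - 3)*conj(-sqrt(5)/2 - 1/2) + 2*(2 - sqrt(5))*conj(-1/2 + sqrt(5)/2) + 5*(2)*conj(0) + 5*(-2)*conj(0)]
      = (1/20)[(24) + (-16) + (13 - 5*sqrt(5)) + (-7 - 3*sqrt(5)) + (5*sqrt(5) + 13) + (-7 + 3*sqrt(5)) + (0) + (0)] = 20/20 = 1
  <chi_rho, chi_7> = (1/20)[1*(12)*conj(2) + 1*(-8)*conj(-2) + 2*(-3 + 2*sqrt(5))*conj(1/2 - sqrt(5)/2) + 2*(2 + sqrt(5))*conj(-sqrt(5)/2 - 1/2) + 2*(-2*sqrt(5) - 3)*conj(1/2 + sqrt(5)/2) + 2*(2 - sqrt(5))*conj(-1/2 + sqrt(5)/2) + 5*(2)*conj(0) + 5*(-2)*conj(0)]
      = (1/20)[(24) + (16) + (-13 + 5*sqrt(5)) + (-7 - 3*sqrt(5)) + (-13 - 5*sqrt(5)) + (-7 + 3*sqrt(5)) + (0) + (0)] = 0/20 = 0
  <chi_rho, chi_8> = (1/20)[1*(12)*conj(2) + 1*(-8)*conj(2) + 2*(-3 + 2*sqrt(5))*conj(-sqrt(5)/2 - 1/2) + 2*(2 + sqrt(5))*conj(-1/2 + sqrt(5)/2) + 2*(-2*sqrt(5) - 3)*conj(-1/2 + sqrt(5)/2) + 2*(2 - sqrt(5))*conj(-sqrt(5)/2 - 1/2) + 5*(2)*conj(0) + 5*(-2)*conj(0)]
      = (1/20)[(24) + (-16) + (-7 + sqrt(5)) + (sqrt(5) + 3) + (-7 - sqrt(5)) + (3 - sqrt(5)) + (0) + (0)] = 0/20 = 0
Dimension check: dim(rho) = sum (mult * dim) = 0*1 + 0*1 + 3*1 + 1*1 + 3*2 + 1*2 + 0*2 + 0*2 = 12 = chi_rho(e) = 12.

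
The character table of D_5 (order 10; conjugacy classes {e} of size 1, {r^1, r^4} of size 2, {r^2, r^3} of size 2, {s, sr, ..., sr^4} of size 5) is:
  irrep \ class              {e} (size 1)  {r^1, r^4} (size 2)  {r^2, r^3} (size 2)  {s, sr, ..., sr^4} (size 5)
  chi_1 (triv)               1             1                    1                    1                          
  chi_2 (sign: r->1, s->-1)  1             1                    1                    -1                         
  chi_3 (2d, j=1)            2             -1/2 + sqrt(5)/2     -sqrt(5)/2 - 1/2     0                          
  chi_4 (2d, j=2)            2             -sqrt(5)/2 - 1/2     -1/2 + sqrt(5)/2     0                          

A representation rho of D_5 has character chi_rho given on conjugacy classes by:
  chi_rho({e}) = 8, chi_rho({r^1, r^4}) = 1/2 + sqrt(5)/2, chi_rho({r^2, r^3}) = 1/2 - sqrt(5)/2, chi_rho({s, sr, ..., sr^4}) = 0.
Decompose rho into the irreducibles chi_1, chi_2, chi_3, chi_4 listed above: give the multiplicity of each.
Multiplicities: chi_1: 1, chi_2: 1, chi_3: 2, chi_4: 1.

Argument: Use <chi_rho, chi> = (1/|G|) sum_C |C| * chi_rho(C) * conj(chi(C)) with |G| = 10 for each irreducible chi in the table:
  <chi_rho, chi_1> = (1/10)[1*(8)*conj(1) + 2*(1/2 + sqrt(5)/2)*conj(1) + 2*(1/2 - sqrt(5)/2)*conj(1) + 5*(0)*conj(1)]
      = (1/10)[(8) + (1 + sqrt(5)) + (1 - sqrt(5)) + (0)] = 10/10 = 1
  <chi_rho, chi_2> = (1/10)[1*(8)*conj(1) + 2*(1/2 + sqrt(5)/2)*conj(1) + 2*(1/2 - sqrt(5)/2)*conj(1) + 5*(0)*conj(-1)]
      = (1/10)[(8) + (1 + sqrt(5)) + (1 - sqrt(5)) + (0)] = 10/10 = 1
  <chi_rho, chi_3> = (1/10)[1*(8)*conj(2) + 2*(1/2 + sqrt(5)/2)*conj(-1/2 + sqrt(5)/2) + 2*(1/2 - sqrt(5)/2)*conj(-sqrt(5)/2 - 1/2) + 5*(0)*conj(0)]
      = (1/10)[(16) + (2) + (2) + (0)] = 20/10 = 2
  <chi_rho, chi_4> = (1/10)[1*(8)*conj(2) + 2*(1/2 + sqrt(5)/2)*conj(-sqrt(5)/2 - 1/2) + 2*(1/2 - sqrt(5)/2)*conj(-1/2 + sqrt(5)/2) + 5*(0)*conj(0)]
      = (1/10)[(16) + (-3 - sqrt(5)) + (-3 + sqrt(5)) + (0)] = 10/10 = 1
Dimension check: dim(rho) = sum (mult * dim) = 1*1 + 1*1 + 2*2 + 1*2 = 8 = chi_rho(e) = 8.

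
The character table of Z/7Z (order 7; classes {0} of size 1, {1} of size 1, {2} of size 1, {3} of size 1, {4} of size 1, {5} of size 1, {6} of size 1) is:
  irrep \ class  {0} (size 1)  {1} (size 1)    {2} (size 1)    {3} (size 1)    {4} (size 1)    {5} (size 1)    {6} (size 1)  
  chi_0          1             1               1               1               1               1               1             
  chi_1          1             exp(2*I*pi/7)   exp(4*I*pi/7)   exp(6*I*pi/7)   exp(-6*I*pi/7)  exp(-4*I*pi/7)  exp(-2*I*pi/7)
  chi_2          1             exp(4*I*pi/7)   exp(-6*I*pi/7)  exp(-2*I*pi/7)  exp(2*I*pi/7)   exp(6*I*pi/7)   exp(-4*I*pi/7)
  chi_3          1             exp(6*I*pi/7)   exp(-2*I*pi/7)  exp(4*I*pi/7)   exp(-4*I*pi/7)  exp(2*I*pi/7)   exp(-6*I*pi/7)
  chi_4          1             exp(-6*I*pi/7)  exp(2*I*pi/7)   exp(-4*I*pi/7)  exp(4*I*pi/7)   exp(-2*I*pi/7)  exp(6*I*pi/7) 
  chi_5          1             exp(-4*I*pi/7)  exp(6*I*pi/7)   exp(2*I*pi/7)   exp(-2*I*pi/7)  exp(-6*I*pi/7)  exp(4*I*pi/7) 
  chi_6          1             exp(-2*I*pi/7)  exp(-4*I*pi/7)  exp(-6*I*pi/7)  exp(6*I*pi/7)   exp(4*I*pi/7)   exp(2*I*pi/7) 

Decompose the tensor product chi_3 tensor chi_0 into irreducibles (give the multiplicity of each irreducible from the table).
chi_3 tensor chi_0 = chi_3 (all other irreducibles have multiplicity 0).

Explanation: The character of a tensor product is the pointwise product (chi_3 * chi_0)(C) = chi_3(C) * chi_0(C):
  {0}: (1)*(1), {1}: (exp(6*I*pi/7))*(1), {2}: (exp(-2*I*pi/7))*(1), {3}: (exp(4*I*pi/7))*(1), {4}: (exp(-4*I*pi/7))*(1), {5}: (exp(2*I*pi/7))*(1), {6}: (exp(-6*I*pi/7))*(1)
so (chi_3 * chi_0) takes values
  {0} -> 1, {1} -> exp(6*I*pi/7), {2} -> exp(-2*I*pi/7), {3} -> exp(4*I*pi/7), {4} -> exp(-4*I*pi/7), {5} -> exp(2*I*pi/7), {6} -> exp(-6*I*pi/7).
Now take the inner product of this character with each irreducible chi from the table, <chi_3*chi_0, chi> = (1/7) sum_C |C| (chi_3*chi_0)(C) conj(chi(C)):
  <chi_3*chi_0, chi_0> = (1/7)[1*(1)*conj(1) + 1*(exp(6*I*pi/7))*conj(1) + 1*(exp(-2*I*pi/7))*conj(1) + 1*(exp(4*I*pi/7))*conj(1) + 1*(exp(-4*I*pi/7))*conj(1) + 1*(exp(2*I*pi/7))*conj(1) + 1*(exp(-6*I*pi/7))*conj(1)]
      = (1/7)[(1) + (exp(6*I*pi/7)) + (exp(-2*I*pi/7)) + (exp(4*I*pi/7)) + (exp(-4*I*pi/7)) + (exp(2*I*pi/7)) + (exp(-6*I*pi/7))] = 0/7 = 0
  <chi_3*chi_0, chi_1> = (1/7)[1*(1)*conj(1) + 1*(exp(6*I*pi/7))*conj(exp(2*I*pi/7)) + 1*(exp(-2*I*pi/7))*conj(exp(4*I*pi/7)) + 1*(exp(4*I*pi/7))*conj(exp(6*I*pi/7)) + 1*(exp(-4*I*pi/7))*conj(exp(-6*I*pi/7)) + 1*(exp(2*I*pi/7))*conj(exp(-4*I*pi/7)) + 1*(exp(-6*I*pi/7))*conj(exp(-2*I*pi/7))]
      = (1/7)[(1) + (exp(4*I*pi/7)) + (exp(-6*I*pi/7)) + (exp(-2*I*pi/7)) + (exp(2*I*pi/7)) + (exp(6*I*pi/7)) + (exp(-4*I*pi/7))] = 0/7 = 0
  <chi_3*chi_0, chi_2> = (1/7)[1*(1)*conj(1) + 1*(exp(6*I*pi/7))*conj(exp(4*I*pi/7)) + 1*(exp(-2*I*pi/7))*conj(exp(-6*I*pi/7)) + 1*(exp(4*I*pi/7))*conj(exp(-2*I*pi/7)) + 1*(exp(-4*I*pi/7))*conj(exp(2*I*pi/7)) + 1*(exp(2*I*pi/7))*conj(exp(6*I*pi/7)) + 1*(exp(-6*I*pi/7))*conj(exp(-4*I*pi/7))]
      = (1/7)[(1) + (exp(2*I*pi/7)) + (exp(4*I*pi/7)) + (exp(6*I*pi/7)) + (exp(-6*I*pi/7)) + (exp(-4*I*pi/7)) + (exp(-2*I*pi/7))] = 0/7 = 0
  <chi_3*chi_0, chi_3> = (1/7)[1*(1)*conj(1) + 1*(exp(6*I*pi/7))*conj(exp(6*I*pi/7)) + 1*(exp(-2*I*pi/7))*conj(exp(-2*I*pi/7)) + 1*(exp(4*I*pi/7))*conj(exp(4*I*pi/7)) + 1*(exp(-4*I*pi/7))*conj(exp(-4*I*pi/7)) + 1*(exp(2*I*pi/7))*conj(exp(2*I*pi/7)) + 1*(exp(-6*I*pi/7))*conj(exp(-6*I*pi/7))]
      = (1/7)[(1) + (1) + (1) + (1) + (1) + (1) + (1)] = 7/7 = 1
  <chi_3*chi_0, chi_4> = (1/7)[1*(1)*conj(1) + 1*(exp(6*I*pi/7))*conj(exp(-6*I*pi/7)) + 1*(exp(-2*I*pi/7))*conj(exp(2*I*pi/7)) + 1*(exp(4*I*pi/7))*conj(exp(-4*I*pi/7)) + 1*(exp(-4*I*pi/7))*conj(exp(4*I*pi/7)) + 1*(exp(2*I*pi/7))*conj(exp(-2*I*pi/7)) + 1*(exp(-6*I*pi/7))*conj(exp(6*I*pi/7))]
      = (1/7)[(1) + (exp(-2*I*pi/7)) + (exp(-4*I*pi/7)) + (exp(-6*I*pi/7)) + (exp(6*I*pi/7)) + (exp(4*I*pi/7)) + (exp(2*I*pi/7))] = 0/7 = 0
  <chi_3*chi_0, chi_5> = (1/7)[1*(1)*conj(1) + 1*(exp(6*I*pi/7))*conj(exp(-4*I*pi/7)) + 1*(exp(-2*I*pi/7))*conj(exp(6*I*pi/7)) + 1*(exp(4*I*pi/7))*conj(exp(2*I*pi/7)) + 1*(exp(-4*I*pi/7))*conj(exp(-2*I*pi/7)) + 1*(exp(2*I*pi/7))*conj(exp(-6*I*pi/7)) + 1*(exp(-6*I*pi/7))*conj(exp(4*I*pi/7))]
      = (1/7)[(1) + (exp(-4*I*pi/7)) + (exp(6*I*pi/7)) + (exp(2*I*pi/7)) + (exp(-2*I*pi/7)) + (exp(-6*I*pi/7)) + (exp(4*I*pi/7))] = 0/7 = 0
  <chi_3*chi_0, chi_6> = (1/7)[1*(1)*conj(1) + 1*(exp(6*I*pi/7))*conj(exp(-2*I*pi/7)) + 1*(exp(-2*I*pi/7))*conj(exp(-4*I*pi/7)) + 1*(exp(4*I*pi/7))*conj(exp(-6*I*pi/7)) + 1*(exp(-4*I*pi/7))*conj(exp(6*I*pi/7)) + 1*(exp(2*I*pi/7))*conj(exp(4*I*pi/7)) + 1*(exp(-6*I*pi/7))*conj(exp(2*I*pi/7))]
      = (1/7)[(1) + (exp(-6*I*pi/7)) + (exp(2*I*pi/7)) + (exp(-4*I*pi/7)) + (exp(4*I*pi/7)) + (exp(-2*I*pi/7)) + (exp(6*I*pi/7))] = 0/7 = 0
(Exp terms are combined using exp(i*s)*conj(exp(i*t)) = exp(i*(s-t)), and sums of them are collapsed using the identity that for every m > 1 the m distinct m-th roots of unity sum to 0, e.g. 1 + exp(2*I*pi/3) + exp(-2*I*pi/3) = 0.)
Hence the multiplicities are chi_3: 1. Dimension check: dim(chi_3)*dim(chi_0) = 1*1 = 1 and sum (mult * dim) = 1*1 = 1.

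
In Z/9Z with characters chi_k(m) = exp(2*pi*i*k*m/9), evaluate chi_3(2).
chi_3(2) = zeta_9^6 = exp(-2*I*pi/3)

Justification: chi_3(2) = zeta_9^(3*2) = zeta_9^6. Since zeta_9^9 = 1, this equals zeta_9^6 = exp(2*pi*i*6/9) = exp(-2*I*pi/3).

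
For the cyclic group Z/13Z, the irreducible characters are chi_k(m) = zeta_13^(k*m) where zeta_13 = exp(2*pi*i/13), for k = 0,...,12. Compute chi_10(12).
chi_10(12) = zeta_13^120 = exp(6*I*pi/13)

Argument: chi_10(12) = zeta_13^(10*12) = zeta_13^120. Since zeta_13^13 = 1, this equals zeta_13^3 = exp(2*pi*i*3/13) = exp(6*I*pi/13).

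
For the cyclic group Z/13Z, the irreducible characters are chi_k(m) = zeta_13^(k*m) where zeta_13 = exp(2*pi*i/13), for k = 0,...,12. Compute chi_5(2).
chi_5(2) = zeta_13^10 = exp(-6*I*pi/13)

Working: chi_5(2) = zeta_13^(5*2) = zeta_13^10. Since zeta_13^13 = 1, this equals zeta_13^10 = exp(2*pi*i*10/13) = exp(-6*I*pi/13).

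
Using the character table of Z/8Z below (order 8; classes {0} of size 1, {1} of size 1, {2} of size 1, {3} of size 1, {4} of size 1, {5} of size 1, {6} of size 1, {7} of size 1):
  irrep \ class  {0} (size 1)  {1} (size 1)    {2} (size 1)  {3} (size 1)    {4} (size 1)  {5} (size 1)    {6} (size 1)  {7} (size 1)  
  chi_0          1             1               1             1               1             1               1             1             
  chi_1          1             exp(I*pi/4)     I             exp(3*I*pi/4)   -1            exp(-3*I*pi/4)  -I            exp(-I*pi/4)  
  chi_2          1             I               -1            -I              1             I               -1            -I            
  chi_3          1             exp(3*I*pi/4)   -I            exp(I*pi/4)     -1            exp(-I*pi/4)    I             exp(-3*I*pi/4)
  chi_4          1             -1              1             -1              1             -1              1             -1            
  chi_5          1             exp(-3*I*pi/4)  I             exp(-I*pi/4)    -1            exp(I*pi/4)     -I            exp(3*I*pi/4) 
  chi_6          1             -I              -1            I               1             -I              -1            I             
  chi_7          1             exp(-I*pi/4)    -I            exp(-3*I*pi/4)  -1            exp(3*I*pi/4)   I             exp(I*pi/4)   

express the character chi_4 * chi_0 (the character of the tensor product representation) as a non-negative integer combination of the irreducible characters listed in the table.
chi_4 tensor chi_0 = chi_4 (all other irreducibles have multiplicity 0).

Reasoning: The character of a tensor product is the pointwise product (chi_4 * chi_0)(C) = chi_4(C) * chi_0(C):
  {0}: (1)*(1), {1}: (-1)*(1), {2}: (1)*(1), {3}: (-1)*(1), {4}: (1)*(1), {5}: (-1)*(1), {6}: (1)*(1), {7}: (-1)*(1)
so (chi_4 * chi_0) takes values
  {0} -> 1, {1} -> -1, {2} -> 1, {3} -> -1, {4} -> 1, {5} -> -1, {6} -> 1, {7} -> -1.
Now take the inner product of this character with each irreducible chi from the table, <chi_4*chi_0, chi> = (1/8) sum_C |C| (chi_4*chi_0)(C) conj(chi(C)):
  <chi_4*chi_0, chi_0> = (1/8)[1*(1)*conj(1) + 1*(-1)*conj(1) + 1*(1)*conj(1) + 1*(-1)*conj(1) + 1*(1)*conj(1) + 1*(-1)*conj(1) + 1*(1)*conj(1) + 1*(-1)*conj(1)]
      = (1/8)[(1) + (-1) + (1) + (-1) + (1) + (-1) + (1) + (-1)] = 0/8 = 0
  <chi_4*chi_0, chi_1> = (1/8)[1*(1)*conj(1) + 1*(-1)*conj(exp(I*pi/4)) + 1*(1)*conj(I) + 1*(-1)*conj(exp(3*I*pi/4)) + 1*(1)*conj(-1) + 1*(-1)*conj(exp(-3*I*pi/4)) + 1*(1)*conj(-I) + 1*(-1)*conj(exp(-I*pi/4))]
      = (1/8)[(1) + (-exp(-I*pi/4)) + (-I) + (-exp(-3*I*pi/4)) + (-1) + (-exp(3*I*pi/4)) + (I) + (-exp(I*pi/4))] = 0/8 = 0
  <chi_4*chi_0, chi_2> = (1/8)[1*(1)*conj(1) + 1*(-1)*conj(I) + 1*(1)*conj(-1) + 1*(-1)*conj(-I) + 1*(1)*conj(1) + 1*(-1)*conj(I) + 1*(1)*conj(-1) + 1*(-1)*conj(-I)]
      = (1/8)[(1) + (I) + (-1) + (-I) + (1) + (I) + (-1) + (-I)] = 0/8 = 0
  <chi_4*chi_0, chi_3> = (1/8)[1*(1)*conj(1) + 1*(-1)*conj(exp(3*I*pi/4)) + 1*(1)*conj(-I) + 1*(-1)*conj(exp(I*pi/4)) + 1*(1)*conj(-1) + 1*(-1)*conj(exp(-I*pi/4)) + 1*(1)*conj(I) + 1*(-1)*conj(exp(-3*I*pi/4))]
      = (1/8)[(1) + (-exp(-3*I*pi/4)) + (I) + (-exp(-I*pi/4)) + (-1) + (-exp(I*pi/4)) + (-I) + (-exp(3*I*pi/4))] = 0/8 = 0
  <chi_4*chi_0, chi_4> = (1/8)[1*(1)*conj(1) + 1*(-1)*conj(-1) + 1*(1)*conj(1) + 1*(-1)*conj(-1) + 1*(1)*conj(1) + 1*(-1)*conj(-1) + 1*(1)*conj(1) + 1*(-1)*conj(-1)]
      = (1/8)[(1) + (1) + (1) + (1) + (1) + (1) + (1) + (1)] = 8/8 = 1
  <chi_4*chi_0, chi_5> = (1/8)[1*(1)*conj(1) + 1*(-1)*conj(exp(-3*I*pi/4)) + 1*(1)*conj(I) + 1*(-1)*conj(exp(-I*pi/4)) + 1*(1)*conj(-1) + 1*(-1)*conj(exp(I*pi/4)) + 1*(1)*conj(-I) + 1*(-1)*conj(exp(3*I*pi/4))]
      = (1/8)[(1) + (-exp(3*I*pi/4)) + (-I) + (-exp(I*pi/4)) + (-1) + (-exp(-I*pi/4)) + (I) + (-exp(-3*I*pi/4))] = 0/8 = 0
  <chi_4*chi_0, chi_6> = (1/8)[1*(1)*conj(1) + 1*(-1)*conj(-I) + 1*(1)*conj(-1) + 1*(-1)*conj(I) + 1*(1)*conj(1) + 1*(-1)*conj(-I) + 1*(1)*conj(-1) + 1*(-1)*conj(I)]
      = (1/8)[(1) + (-I) + (-1) + (I) + (1) + (-I) + (-1) + (I)] = 0/8 = 0
  <chi_4*chi_0, chi_7> = (1/8)[1*(1)*conj(1) + 1*(-1)*conj(exp(-I*pi/4)) + 1*(1)*conj(-I) + 1*(-1)*conj(exp(-3*I*pi/4)) + 1*(1)*conj(-1) + 1*(-1)*conj(exp(3*I*pi/4)) + 1*(1)*conj(I) + 1*(-1)*conj(exp(I*pi/4))]
      = (1/8)[(1) + (-exp(I*pi/4)) + (I) + (-exp(3*I*pi/4)) + (-1) + (-exp(-3*I*pi/4)) + (-I) + (-exp(-I*pi/4))] = 0/8 = 0
(Exp terms are combined using exp(i*s)*conj(exp(i*t)) = exp(i*(s-t)), and sums of them are collapsed using the identity that for every m > 1 the m distinct m-th roots of unity sum to 0, e.g. 1 + exp(2*I*pi/3) + exp(-2*I*pi/3) = 0.)
Hence the multiplicities are chi_4: 1. Dimension check: dim(chi_4)*dim(chi_0) = 1*1 = 1 and sum (mult * dim) = 1*1 = 1.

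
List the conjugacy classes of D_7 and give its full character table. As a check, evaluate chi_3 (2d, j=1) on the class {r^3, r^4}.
Conjugacy classes: {e} of size 1, {r^1, r^6} of size 2, {r^2, r^5} of size 2, {r^3, r^4} of size 2, {s, sr, ..., sr^6} of size 7.
Character table:
  irrep \ class              {e} (size 1)  {r^1, r^6} (size 2)  {r^2, r^5} (size 2)  {r^3, r^4} (size 2)  {s, sr, ..., sr^6} (size 7)
  chi_1 (triv)               1             1                    1                    1                    1                          
  chi_2 (sign: r->1, s->-1)  1             1                    1                    1                    -1                         
  chi_3 (2d, j=1)            2             2*cos(2*pi/7)        -2*cos(3*pi/7)       -2*cos(pi/7)         0                          
  chi_4 (2d, j=2)            2             -2*cos(3*pi/7)       -2*cos(pi/7)         2*cos(2*pi/7)        0                          
  chi_5 (2d, j=3)            2             -2*cos(pi/7)         2*cos(2*pi/7)        -2*cos(3*pi/7)       0                          

Spot check: chi_3 (2d, j=1) on {r^3, r^4} = -2*cos(pi/7).

Why: D_7 has order 2*7 = 14 with 5 conjugacy classes, hence 5 irreducibles. Sum of squared dims 1 + 1 + 4 + 4 + 4 = 14 = |G|. Linear characters come from the abelianisation; the 2-dimensional irreps have character r^k -> 2*cos(2*pi*j*k/7), reflections -> 0.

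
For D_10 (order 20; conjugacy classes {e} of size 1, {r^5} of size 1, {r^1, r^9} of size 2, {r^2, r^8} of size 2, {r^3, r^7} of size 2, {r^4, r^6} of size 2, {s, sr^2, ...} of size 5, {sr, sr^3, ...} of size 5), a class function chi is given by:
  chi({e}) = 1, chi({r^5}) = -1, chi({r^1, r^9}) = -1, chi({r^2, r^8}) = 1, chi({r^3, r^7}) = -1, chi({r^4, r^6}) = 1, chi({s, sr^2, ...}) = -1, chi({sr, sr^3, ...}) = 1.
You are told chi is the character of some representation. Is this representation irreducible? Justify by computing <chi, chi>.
Irreducible: <chi, chi> = 1.

Solution. <chi, chi> = (1/|G|) sum_C |C| * |chi(C)|^2 = (1/20)[1*|1|^2 + 1*|-1|^2 + 2*|-1|^2 + 2*|1|^2 + 2*|-1|^2 + 2*|1|^2 + 5*|-1|^2 + 5*|1|^2]
  = (1/20)[(1) + (1) + (2) + (2) + (2) + (2) + (5) + (5)] = 20/20 = 1.
A character is irreducible iff <chi, chi> = 1, so this representation is irreducible.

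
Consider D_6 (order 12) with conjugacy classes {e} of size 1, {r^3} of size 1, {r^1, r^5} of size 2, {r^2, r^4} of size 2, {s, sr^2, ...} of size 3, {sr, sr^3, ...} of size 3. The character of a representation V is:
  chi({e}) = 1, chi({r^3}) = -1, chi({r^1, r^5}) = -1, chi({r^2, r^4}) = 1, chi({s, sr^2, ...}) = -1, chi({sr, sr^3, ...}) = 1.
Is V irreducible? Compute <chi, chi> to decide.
Irreducible: <chi, chi> = 1.

Explanation: <chi, chi> = (1/|G|) sum_C |C| * |chi(C)|^2 = (1/12)[1*|1|^2 + 1*|-1|^2 + 2*|-1|^2 + 2*|1|^2 + 3*|-1|^2 + 3*|1|^2]
  = (1/12)[(1) + (1) + (2) + (2) + (3) + (3)] = 12/12 = 1.
A character is irreducible iff <chi, chi> = 1, so this representation is irreducible.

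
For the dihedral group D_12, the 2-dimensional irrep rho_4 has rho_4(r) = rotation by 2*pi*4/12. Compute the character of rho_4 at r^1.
chi_{rho_4}(r^1) = 2*cos(2*pi*4*1/12) = -1

Justification: rho_4(r^1) is rotation by angle 2*pi*4*1/12, whose trace is 2*cos(2*pi*4*1/12) = -1.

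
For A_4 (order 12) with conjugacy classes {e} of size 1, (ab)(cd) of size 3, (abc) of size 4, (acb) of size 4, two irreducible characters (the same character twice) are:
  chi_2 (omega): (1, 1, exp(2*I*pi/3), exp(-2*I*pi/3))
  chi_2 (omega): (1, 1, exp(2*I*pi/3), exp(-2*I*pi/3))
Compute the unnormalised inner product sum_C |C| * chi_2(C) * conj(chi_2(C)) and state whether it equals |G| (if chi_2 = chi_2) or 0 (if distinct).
Sum = 12 = |G| = 12; so <chi_2, chi_2> = 1 (norm-1 confirms irreducibility).

Explanation: Compute term by term over conjugacy classes (|C| * chi_2(C) * conj(chi_2(C))):
  1*(1)*conj(1) + 3*(1)*conj(1) + 4*(exp(2*I*pi/3))*conj(exp(2*I*pi/3)) + 4*(exp(-2*I*pi/3))*conj(exp(-2*I*pi/3))
  = (1) + (3) + (4) + (4)
  = 12.
(Exp terms are combined using exp(i*s)*conj(exp(i*t)) = exp(i*(s-t)), and sums of them are collapsed using the identity that for every m > 1 the m distinct m-th roots of unity sum to 0, e.g. 1 + exp(2*I*pi/3) + exp(-2*I*pi/3) = 0.)
Dividing by |G| = 12 gives 12/12 = 1, matching the row-orthogonality relation <chi_2, chi_2> = [chi_2 = chi_2].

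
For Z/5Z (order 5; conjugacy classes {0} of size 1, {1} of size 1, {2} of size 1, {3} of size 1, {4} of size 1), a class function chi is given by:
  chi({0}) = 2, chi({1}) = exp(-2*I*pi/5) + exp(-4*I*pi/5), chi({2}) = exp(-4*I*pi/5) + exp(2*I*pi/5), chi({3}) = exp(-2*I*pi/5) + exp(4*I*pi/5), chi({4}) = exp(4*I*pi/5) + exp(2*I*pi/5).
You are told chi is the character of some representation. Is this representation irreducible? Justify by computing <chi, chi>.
Not irreducible (reducible): <chi, chi> = 2 > 1.

Argument: <chi, chi> = (1/|G|) sum_C |C| * |chi(C)|^2 = (1/5)[1*|2|^2 + 1*|exp(-2*I*pi/5) + exp(-4*I*pi/5)|^2 + 1*|exp(-4*I*pi/5) + exp(2*I*pi/5)|^2 + 1*|exp(-2*I*pi/5) + exp(4*I*pi/5)|^2 + 1*|exp(4*I*pi/5) + exp(2*I*pi/5)|^2]
  = (1/5)[(4) + (2 + exp(-2*I*pi/5) + exp(2*I*pi/5)) + (2 + exp(-4*I*pi/5) + exp(4*I*pi/5)) + (2 + exp(-4*I*pi/5) + exp(4*I*pi/5)) + (2 + exp(-2*I*pi/5) + exp(2*I*pi/5))] = 10/5 = 2.
(Exp terms are combined using exp(i*s)*conj(exp(i*t)) = exp(i*(s-t)), and sums of them are collapsed using the identity that for every m > 1 the m distinct m-th roots of unity sum to 0, e.g. 1 + exp(2*I*pi/3) + exp(-2*I*pi/3) = 0.)
A character is irreducible iff <chi, chi> = 1, so this representation is reducible.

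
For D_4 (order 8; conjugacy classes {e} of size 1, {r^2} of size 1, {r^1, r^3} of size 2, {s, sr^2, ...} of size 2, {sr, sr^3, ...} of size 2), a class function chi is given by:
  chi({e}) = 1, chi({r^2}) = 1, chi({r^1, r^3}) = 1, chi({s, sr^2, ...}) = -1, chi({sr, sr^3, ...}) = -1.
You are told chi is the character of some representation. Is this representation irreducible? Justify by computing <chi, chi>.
Irreducible: <chi, chi> = 1.

<chi, chi> = (1/|G|) sum_C |C| * |chi(C)|^2 = (1/8)[1*|1|^2 + 1*|1|^2 + 2*|1|^2 + 2*|-1|^2 + 2*|-1|^2]
  = (1/8)[(1) + (1) + (2) + (2) + (2)] = 8/8 = 1.
A character is irreducible iff <chi, chi> = 1, so this representation is irreducible.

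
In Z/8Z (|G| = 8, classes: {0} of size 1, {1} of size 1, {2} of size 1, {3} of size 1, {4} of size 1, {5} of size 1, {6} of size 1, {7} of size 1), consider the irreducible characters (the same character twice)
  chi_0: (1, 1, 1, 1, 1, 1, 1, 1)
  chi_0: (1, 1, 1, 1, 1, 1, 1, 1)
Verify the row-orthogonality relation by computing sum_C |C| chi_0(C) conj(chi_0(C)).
Sum = 8 = |G| = 8; so <chi_0, chi_0> = 1 (norm-1 confirms irreducibility).

Working: Compute term by term over conjugacy classes (|C| * chi_0(C) * conj(chi_0(C))):
  1*(1)*conj(1) + 1*(1)*conj(1) + 1*(1)*conj(1) + 1*(1)*conj(1) + 1*(1)*conj(1) + 1*(1)*conj(1) + 1*(1)*conj(1) + 1*(1)*conj(1)
  = (1) + (1) + (1) + (1) + (1) + (1) + (1) + (1)
  = 8.
(Exp terms are combined using exp(i*s)*conj(exp(i*t)) = exp(i*(s-t)), and sums of them are collapsed using the identity that for every m > 1 the m distinct m-th roots of unity sum to 0, e.g. 1 + exp(2*I*pi/3) + exp(-2*I*pi/3) = 0.)
Dividing by |G| = 8 gives 8/8 = 1, matching the row-orthogonality relation <chi_0, chi_0> = [chi_0 = chi_0].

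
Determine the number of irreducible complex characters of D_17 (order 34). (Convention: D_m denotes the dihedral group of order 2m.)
10

Reasoning: The number of irreducible complex representations of a finite group equals its number of conjugacy classes. D_17 has 10 conjugacy classes ((n+3)/2 for n odd), so D_17 (order 34) has exactly 10 irreducible complex representations.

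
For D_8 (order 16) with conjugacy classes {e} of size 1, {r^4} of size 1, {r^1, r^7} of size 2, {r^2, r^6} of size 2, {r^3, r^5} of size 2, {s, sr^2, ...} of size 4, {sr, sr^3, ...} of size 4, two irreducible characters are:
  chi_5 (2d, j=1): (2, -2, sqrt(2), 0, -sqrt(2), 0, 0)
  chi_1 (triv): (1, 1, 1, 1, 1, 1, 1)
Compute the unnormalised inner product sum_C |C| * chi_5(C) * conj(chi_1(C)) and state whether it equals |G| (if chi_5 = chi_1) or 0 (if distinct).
Sum = 0; so <chi_5, chi_1> = 0 (distinct irreducibles are orthogonal).

Justification: Compute term by term over conjugacy classes (|C| * chi_5(C) * conj(chi_1(C))):
  1*(2)*conj(1) + 1*(-2)*conj(1) + 2*(sqrt(2))*conj(1) + 2*(0)*conj(1) + 2*(-sqrt(2))*conj(1) + 4*(0)*conj(1) + 4*(0)*conj(1)
  = (2) + (-2) + (2*sqrt(2)) + (0) + (-2*sqrt(2)) + (0) + (0)
  = 0.
Dividing by |G| = 16 gives 0/16 = 0, matching the row-orthogonality relation <chi_5, chi_1> = [chi_5 = chi_1].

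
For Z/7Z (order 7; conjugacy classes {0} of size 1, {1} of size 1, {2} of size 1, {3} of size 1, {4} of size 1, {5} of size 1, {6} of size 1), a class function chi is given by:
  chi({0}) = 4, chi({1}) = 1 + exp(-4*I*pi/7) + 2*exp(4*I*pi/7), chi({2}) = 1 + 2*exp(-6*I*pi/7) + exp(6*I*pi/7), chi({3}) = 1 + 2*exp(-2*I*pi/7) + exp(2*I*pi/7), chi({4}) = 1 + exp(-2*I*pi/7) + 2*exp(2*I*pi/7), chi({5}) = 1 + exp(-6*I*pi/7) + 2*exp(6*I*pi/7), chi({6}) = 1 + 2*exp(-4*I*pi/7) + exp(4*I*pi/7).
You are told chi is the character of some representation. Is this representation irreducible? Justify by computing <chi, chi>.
Not irreducible (reducible): <chi, chi> = 6 > 1.

Reasoning: <chi, chi> = (1/|G|) sum_C |C| * |chi(C)|^2 = (1/7)[1*|4|^2 + 1*|1 + exp(-4*I*pi/7) + 2*exp(4*I*pi/7)|^2 + 1*|1 + 2*exp(-6*I*pi/7) + exp(6*I*pi/7)|^2 + 1*|1 + 2*exp(-2*I*pi/7) + exp(2*I*pi/7)|^2 + 1*|1 + exp(-2*I*pi/7) + 2*exp(2*I*pi/7)|^2 + 1*|1 + exp(-6*I*pi/7) + 2*exp(6*I*pi/7)|^2 + 1*|1 + 2*exp(-4*I*pi/7) + exp(4*I*pi/7)|^2]
  = (1/7)[(16) + (6 + 3*exp(-4*I*pi/7) + 2*exp(-6*I*pi/7) + 2*exp(6*I*pi/7) + 3*exp(4*I*pi/7)) + (6 + 2*exp(-2*I*pi/7) + 3*exp(-6*I*pi/7) + 3*exp(6*I*pi/7) + 2*exp(2*I*pi/7)) + (6 + 3*exp(-2*I*pi/7) + 2*exp(-4*I*pi/7) + 2*exp(4*I*pi/7) + 3*exp(2*I*pi/7)) + (6 + 3*exp(-2*I*pi/7) + 2*exp(-4*I*pi/7) + 2*exp(4*I*pi/7) + 3*exp(2*I*pi/7)) + (6 + 2*exp(-2*I*pi/7) + 3*exp(-6*I*pi/7) + 3*exp(6*I*pi/7) + 2*exp(2*I*pi/7)) + (6 + 3*exp(-4*I*pi/7) + 2*exp(-6*I*pi/7) + 2*exp(6*I*pi/7) + 3*exp(4*I*pi/7))] = 42/7 = 6.
(Exp terms are combined using exp(i*s)*conj(exp(i*t)) = exp(i*(s-t)), and sums of them are collapsed using the identity that for every m > 1 the m distinct m-th roots of unity sum to 0, e.g. 1 + exp(2*I*pi/3) + exp(-2*I*pi/3) = 0.)
A character is irreducible iff <chi, chi> = 1, so this representation is reducible.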